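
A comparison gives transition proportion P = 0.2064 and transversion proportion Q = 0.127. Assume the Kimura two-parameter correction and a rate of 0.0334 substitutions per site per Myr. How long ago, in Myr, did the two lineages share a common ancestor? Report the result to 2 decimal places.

6.91

Under the Kimura two-parameter model, d = −½ ln(1 − 2P − Q) − ¼ ln(1 − 2Q).
1 − 2P − Q = 0.4602, giving −½ ln(0.4602) = 0.388047.
1 − 2Q = 0.746, giving −¼ ln(0.746) = 0.073257.
d = 0.388047 + 0.073257 = 0.461304.
Under a molecular clock d = 2μt, so t = d/(2μ) = 0.461304 / (2 × 0.0334) = 6.91 Myr.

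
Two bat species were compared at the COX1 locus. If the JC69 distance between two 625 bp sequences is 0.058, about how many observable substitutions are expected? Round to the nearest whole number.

Invert JC69: p = (3/4)(1 − e^(−4d/3)) = 0.75 × (1 − e^(-0.077333)) = 0.75 × (1 − 0.925582) = 0.055814.
Expected differing sites = pL ≈ 0.055814 × 625 = 34.88375 ≈ 35.

35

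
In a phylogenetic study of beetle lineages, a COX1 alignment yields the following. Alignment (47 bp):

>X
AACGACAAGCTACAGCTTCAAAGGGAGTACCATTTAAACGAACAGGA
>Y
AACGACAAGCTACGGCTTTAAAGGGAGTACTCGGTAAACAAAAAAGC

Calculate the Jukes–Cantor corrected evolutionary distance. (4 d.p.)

The sequences differ at 10 of 47 sites (14, 19, 31, 32, 33, 34, 40, 43, 45, 47), so p = 10/47 ≈ 0.212766.
d = −(3/4) ln(1 − 4p/3) = −0.75 ln(1 − 0.283688) = −0.75 ln(0.716312)
  = −0.75 × (-0.333639) = 0.250229 substitutions/site.

0.2502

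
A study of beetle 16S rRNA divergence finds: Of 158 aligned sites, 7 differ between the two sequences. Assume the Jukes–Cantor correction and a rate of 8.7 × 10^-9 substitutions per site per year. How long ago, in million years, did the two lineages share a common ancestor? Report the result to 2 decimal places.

p = 7/158 ≈ 0.044304.
d = −(3/4) ln(1 − 4p/3) = −0.75 ln(1 − 0.059072) = −0.75 ln(0.940928)
  = −0.75 × (-0.060889) = 0.045667 substitutions/site.
Under a molecular clock d = 2μt, so t = d/(2μ) = 0.045667 / (2 × 8.7 × 10^-9) = 2.62 million years.

2.62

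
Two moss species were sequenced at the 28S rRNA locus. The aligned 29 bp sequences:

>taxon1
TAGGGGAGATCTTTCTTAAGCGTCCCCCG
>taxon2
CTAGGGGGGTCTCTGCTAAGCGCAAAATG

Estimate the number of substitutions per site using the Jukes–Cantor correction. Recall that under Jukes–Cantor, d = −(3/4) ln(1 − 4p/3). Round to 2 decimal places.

0.77

The sequences differ at 14 of 29 sites, so p = 14/29 ≈ 0.482759.
d = −(3/4) ln(1 − 4p/3) = −0.75 ln(1 − 0.643679) = −0.75 ln(0.356321)
  = −0.75 × (-1.031923) = 0.773942 substitutions/site.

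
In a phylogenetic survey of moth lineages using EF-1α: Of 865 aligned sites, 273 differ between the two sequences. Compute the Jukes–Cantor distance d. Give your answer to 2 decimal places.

p = 273/865 ≈ 0.315607.
d = −(3/4) ln(1 − 4p/3) = −0.75 ln(1 − 0.420809) = −0.75 ln(0.579191)
  = −0.75 × (-0.546123) = 0.409592 substitutions/site.

0.41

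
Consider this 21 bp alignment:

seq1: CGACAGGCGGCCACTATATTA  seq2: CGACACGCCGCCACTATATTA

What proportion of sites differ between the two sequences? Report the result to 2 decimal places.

0.10

The sequences differ at 2 of 21 positions (sites 6, 9).
p = 2/21 = 0.095238… ≈ 0.10 (to 2 d.p.).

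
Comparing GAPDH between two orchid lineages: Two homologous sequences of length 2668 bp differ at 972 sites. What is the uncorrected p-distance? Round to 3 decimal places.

p = 972/2668 = 0.364317… ≈ 0.364 (to 3 d.p.).

0.364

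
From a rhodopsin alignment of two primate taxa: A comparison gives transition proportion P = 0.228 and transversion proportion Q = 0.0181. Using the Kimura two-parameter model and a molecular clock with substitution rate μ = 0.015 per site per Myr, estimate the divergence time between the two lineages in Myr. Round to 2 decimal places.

11.02

Under the Kimura two-parameter model, d = −½ ln(1 − 2P − Q) − ¼ ln(1 − 2Q).
1 − 2P − Q = 0.5259, giving −½ ln(0.5259) = 0.321322.
1 − 2Q = 0.9638, giving −¼ ln(0.9638) = 0.009218.
d = 0.321322 + 0.009218 = 0.330540.
Under a molecular clock d = 2μt, so t = d/(2μ) = 0.330540 / (2 × 0.015) = 11.02 Myr.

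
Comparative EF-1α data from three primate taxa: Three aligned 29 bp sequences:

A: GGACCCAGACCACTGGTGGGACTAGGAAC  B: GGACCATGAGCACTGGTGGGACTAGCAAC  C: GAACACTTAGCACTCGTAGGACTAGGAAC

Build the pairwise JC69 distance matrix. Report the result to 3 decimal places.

A–B: 4/29 sites differ → p ≈ 0.137931, d = −0.75 ln(1 − 0.183908) = 0.152421 ≈ 0.152.
A–C: 7/29 sites differ → p ≈ 0.241379, d = −0.75 ln(1 − 0.321839) = 0.291278 ≈ 0.291.
B–C: 7/29 sites differ → p ≈ 0.241379, d = −0.75 ln(1 − 0.321839) = 0.291278 ≈ 0.291.

d(A,B) = 0.152, d(A,C) = 0.291, d(B,C) = 0.291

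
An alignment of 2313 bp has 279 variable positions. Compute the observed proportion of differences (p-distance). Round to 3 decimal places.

0.121

p = 279/2313 = 0.120622… ≈ 0.121 (to 3 d.p.).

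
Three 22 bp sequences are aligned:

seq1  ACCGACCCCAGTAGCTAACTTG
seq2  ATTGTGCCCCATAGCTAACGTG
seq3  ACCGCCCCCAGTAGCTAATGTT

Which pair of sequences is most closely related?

seq1 and seq3

seq1–seq2: 7/22 differ, p = 0.318, d = 0.414.
seq1–seq3: 4/22 differ, p = 0.182, d = 0.208.
seq2–seq3: 8/22 differ, p = 0.364, d = 0.497.
The smallest distance is between seq1 and seq3.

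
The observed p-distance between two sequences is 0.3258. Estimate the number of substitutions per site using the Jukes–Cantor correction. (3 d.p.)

0.427

d = −(3/4) ln(1 − 4p/3) = −0.75 ln(1 − 0.4344) = −0.75 ln(0.5656)
  = −0.75 × (-0.569868) = 0.427401 substitutions/site.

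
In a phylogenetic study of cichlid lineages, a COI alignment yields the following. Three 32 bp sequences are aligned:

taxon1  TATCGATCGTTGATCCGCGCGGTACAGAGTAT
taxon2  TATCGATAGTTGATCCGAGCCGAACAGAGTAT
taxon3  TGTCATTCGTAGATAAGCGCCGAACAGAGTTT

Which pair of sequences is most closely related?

taxon1–taxon2: 4/32 differ, p = 0.125, d = 0.137.
taxon1–taxon3: 9/32 differ, p = 0.281, d = 0.353.
taxon2–taxon3: 9/32 differ, p = 0.281, d = 0.353.
The smallest distance is between taxon1 and taxon2.

taxon1 and taxon2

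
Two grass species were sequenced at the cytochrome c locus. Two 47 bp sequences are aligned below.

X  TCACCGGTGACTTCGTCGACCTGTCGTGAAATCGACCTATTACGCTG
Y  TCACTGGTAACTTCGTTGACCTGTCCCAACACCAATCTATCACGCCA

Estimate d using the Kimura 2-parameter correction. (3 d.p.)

Of 47 sites, 11 differences are transitions and 2 are transversions, so P = 11/47 ≈ 0.234043 and Q = 2/47 ≈ 0.042553.
Under the Kimura two-parameter model, d = −½ ln(1 − 2P − Q) − ¼ ln(1 − 2Q).
1 − 2P − Q = 0.489361, giving −½ ln(0.489361) = 0.357327.
1 − 2Q = 0.914894, giving −¼ ln(0.914894) = 0.022237.
d = 0.357327 + 0.022237 = 0.379564.

0.380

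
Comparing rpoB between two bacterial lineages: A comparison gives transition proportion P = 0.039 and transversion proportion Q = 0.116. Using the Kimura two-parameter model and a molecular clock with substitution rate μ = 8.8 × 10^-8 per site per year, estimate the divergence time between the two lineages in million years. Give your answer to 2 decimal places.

0.99

Under the Kimura two-parameter model, d = −½ ln(1 − 2P − Q) − ¼ ln(1 − 2Q).
1 − 2P − Q = 0.806, giving −½ ln(0.806) = 0.107836.
1 − 2Q = 0.768, giving −¼ ln(0.768) = 0.065991.
d = 0.107836 + 0.065991 = 0.173827.
Under a molecular clock d = 2μt, so t = d/(2μ) = 0.173827 / (2 × 8.8 × 10^-8) = 0.99 million years.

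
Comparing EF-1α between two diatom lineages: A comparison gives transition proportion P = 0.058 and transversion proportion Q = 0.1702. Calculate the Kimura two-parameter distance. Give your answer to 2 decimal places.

Under the Kimura two-parameter model, d = −½ ln(1 − 2P − Q) − ¼ ln(1 − 2Q).
1 − 2P − Q = 0.7138, giving −½ ln(0.7138) = 0.168576.
1 − 2Q = 0.6596, giving −¼ ln(0.6596) = 0.104030.
d = 0.168576 + 0.104030 = 0.272606.

0.27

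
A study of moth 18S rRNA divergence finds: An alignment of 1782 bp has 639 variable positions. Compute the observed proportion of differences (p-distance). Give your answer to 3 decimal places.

p = 639/1782 = 0.358585… ≈ 0.359 (to 3 d.p.).

0.359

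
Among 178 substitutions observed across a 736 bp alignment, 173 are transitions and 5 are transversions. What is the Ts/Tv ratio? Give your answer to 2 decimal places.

R = 173/5 = 34.60.

34.60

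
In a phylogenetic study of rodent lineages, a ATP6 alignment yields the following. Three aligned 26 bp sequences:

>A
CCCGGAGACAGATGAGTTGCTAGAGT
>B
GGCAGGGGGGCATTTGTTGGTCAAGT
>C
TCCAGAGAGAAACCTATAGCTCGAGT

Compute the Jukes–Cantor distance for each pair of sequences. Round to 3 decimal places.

A–B: 13/26 sites differ → p = 0.5, d = −0.75 ln(1 − 0.666667) = 0.823960 ≈ 0.824.
A–C: 10/26 sites differ → p ≈ 0.384615, d = −0.75 ln(1 − 0.51282) = 0.539341 ≈ 0.539.
B–C: 12/26 sites differ → p ≈ 0.461538, d = −0.75 ln(1 − 0.615384) = 0.716632 ≈ 0.717.

d(A,B) = 0.824, d(A,C) = 0.539, d(B,C) = 0.717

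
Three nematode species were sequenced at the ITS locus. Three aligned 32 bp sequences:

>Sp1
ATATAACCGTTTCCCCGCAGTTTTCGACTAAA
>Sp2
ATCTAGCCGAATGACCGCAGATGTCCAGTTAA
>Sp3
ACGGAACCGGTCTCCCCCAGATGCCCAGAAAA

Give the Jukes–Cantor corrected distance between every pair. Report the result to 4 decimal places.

Sp1–Sp2: 11/32 sites differ → p = 0.34375, d = −0.75 ln(1 − 0.458333) = 0.459828 ≈ 0.4598.
Sp1–Sp3: 13/32 sites differ → p = 0.40625, d = −0.75 ln(1 − 0.541667) = 0.585119 ≈ 0.5851.
Sp2–Sp3: 13/32 sites differ → p = 0.40625, d = −0.75 ln(1 − 0.541667) = 0.585119 ≈ 0.5851.

d(Sp1,Sp2) = 0.4598, d(Sp1,Sp3) = 0.5851, d(Sp2,Sp3) = 0.5851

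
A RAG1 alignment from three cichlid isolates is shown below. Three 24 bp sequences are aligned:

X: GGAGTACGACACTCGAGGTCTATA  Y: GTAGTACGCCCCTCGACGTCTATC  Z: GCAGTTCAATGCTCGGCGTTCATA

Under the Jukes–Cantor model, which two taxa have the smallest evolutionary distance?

X and Y

X–Y: 5/24 differ, p = 0.208, d = 0.244.
X–Z: 9/24 differ, p = 0.375, d = 0.520.
Y–Z: 10/24 differ, p = 0.417, d = 0.608.
The smallest distance is between X and Y.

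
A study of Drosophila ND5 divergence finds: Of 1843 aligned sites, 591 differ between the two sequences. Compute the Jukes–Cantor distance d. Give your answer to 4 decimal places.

p = 591/1843 ≈ 0.320673.
d = −(3/4) ln(1 − 4p/3) = −0.75 ln(1 − 0.427564) = −0.75 ln(0.572436)
  = −0.75 × (-0.557854) = 0.418391 substitutions/site.

0.4184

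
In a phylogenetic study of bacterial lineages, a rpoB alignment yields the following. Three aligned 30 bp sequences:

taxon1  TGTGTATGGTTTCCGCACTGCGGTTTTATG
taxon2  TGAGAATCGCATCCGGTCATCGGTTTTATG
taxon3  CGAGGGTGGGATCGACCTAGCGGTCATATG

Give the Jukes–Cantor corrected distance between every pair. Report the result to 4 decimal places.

d(taxon1,taxon2) = 0.3831, d(taxon1,taxon3) = 0.6467, d(taxon2,taxon3) = 0.6467

taxon1–taxon2: 9/30 sites differ → p = 0.3, d = −0.75 ln(1 − 0.4) = 0.383119 ≈ 0.3831.
taxon1–taxon3: 13/30 sites differ → p ≈ 0.433333, d = −0.75 ln(1 − 0.577777) = 0.646666 ≈ 0.6467.
taxon2–taxon3: 13/30 sites differ → p ≈ 0.433333, d = −0.75 ln(1 − 0.577777) = 0.646666 ≈ 0.6467.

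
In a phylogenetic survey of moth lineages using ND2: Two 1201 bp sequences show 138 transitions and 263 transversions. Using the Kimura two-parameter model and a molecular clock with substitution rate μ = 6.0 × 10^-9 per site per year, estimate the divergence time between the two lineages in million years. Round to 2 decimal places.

P = 138/1201 ≈ 0.114904 and Q = 263/1201 ≈ 0.218984.
Under the Kimura two-parameter model, d = −½ ln(1 − 2P − Q) − ¼ ln(1 − 2Q).
1 − 2P − Q = 0.551208, giving −½ ln(0.551208) = 0.297822.
1 − 2Q = 0.562032, giving −¼ ln(0.562032) = 0.144049.
d = 0.297822 + 0.144049 = 0.441871.
Under a molecular clock d = 2μt, so t = d/(2μ) = 0.441871 / (2 × 6.0 × 10^-9) = 36.82 million years.

36.82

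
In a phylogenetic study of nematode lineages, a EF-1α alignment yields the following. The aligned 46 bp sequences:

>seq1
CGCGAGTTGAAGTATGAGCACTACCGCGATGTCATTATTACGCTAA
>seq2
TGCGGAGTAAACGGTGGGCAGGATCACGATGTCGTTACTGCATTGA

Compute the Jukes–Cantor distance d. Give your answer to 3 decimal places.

0.600

The sequences differ at 19 of 46 sites, so p = 19/46 ≈ 0.413043.
d = −(3/4) ln(1 − 4p/3) = −0.75 ln(1 − 0.550724) = −0.75 ln(0.449276)
  = −0.75 × (-0.800118) = 0.600089 substitutions/site.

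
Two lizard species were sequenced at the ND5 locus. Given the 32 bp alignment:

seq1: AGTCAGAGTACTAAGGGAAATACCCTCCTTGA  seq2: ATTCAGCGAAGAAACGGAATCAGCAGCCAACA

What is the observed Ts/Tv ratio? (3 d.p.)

Transitions are A↔G and C↔T; transversions are all other mismatches.
Transitions: 1. Transversions: 13.
R = 1/13 = 0.076923… ≈ 0.077 (to 3 d.p.).

0.077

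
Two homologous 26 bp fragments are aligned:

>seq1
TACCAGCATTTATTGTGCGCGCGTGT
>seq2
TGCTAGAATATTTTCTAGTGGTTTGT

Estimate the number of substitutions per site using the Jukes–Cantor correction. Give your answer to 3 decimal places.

0.717

The sequences differ at 12 of 26 sites, so p = 12/26 ≈ 0.461538.
d = −(3/4) ln(1 − 4p/3) = −0.75 ln(1 − 0.615384) = −0.75 ln(0.384616)
  = −0.75 × (-0.955510) = 0.716633 substitutions/site.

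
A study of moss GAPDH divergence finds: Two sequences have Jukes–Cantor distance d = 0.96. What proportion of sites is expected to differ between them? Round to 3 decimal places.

p = (3/4)(1 − e^(−4d/3)) = 0.75 × (1 − e^(-1.28)) = 0.75 × (1 − 0.278037) = 0.541472.

0.541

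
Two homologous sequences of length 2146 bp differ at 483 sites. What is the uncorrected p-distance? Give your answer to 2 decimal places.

0.23

p = 483/2146 = 0.225069… ≈ 0.23 (to 2 d.p.).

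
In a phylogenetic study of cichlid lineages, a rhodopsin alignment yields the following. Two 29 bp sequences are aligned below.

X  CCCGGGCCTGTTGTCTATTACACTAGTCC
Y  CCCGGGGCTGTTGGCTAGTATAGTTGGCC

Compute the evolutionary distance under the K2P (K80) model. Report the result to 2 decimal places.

0.29

Of 29 sites, 1 differences are transitions and 6 are transversions, so P = 1/29 ≈ 0.034483 and Q = 6/29 ≈ 0.206897.
Under the Kimura two-parameter model, d = −½ ln(1 − 2P − Q) − ¼ ln(1 − 2Q).
1 − 2P − Q = 0.724137, giving −½ ln(0.724137) = 0.161387.
1 − 2Q = 0.586206, giving −¼ ln(0.586206) = 0.133521.
d = 0.161387 + 0.133521 = 0.294908.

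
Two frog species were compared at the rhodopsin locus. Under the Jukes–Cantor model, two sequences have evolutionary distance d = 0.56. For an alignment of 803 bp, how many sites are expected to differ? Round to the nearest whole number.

Invert JC69: p = (3/4)(1 − e^(−4d/3)) = 0.75 × (1 − e^(-0.746667)) = 0.75 × (1 − 0.473944) = 0.394542.
Expected differing sites = pL ≈ 0.394542 × 803 = 316.817226 ≈ 317.

317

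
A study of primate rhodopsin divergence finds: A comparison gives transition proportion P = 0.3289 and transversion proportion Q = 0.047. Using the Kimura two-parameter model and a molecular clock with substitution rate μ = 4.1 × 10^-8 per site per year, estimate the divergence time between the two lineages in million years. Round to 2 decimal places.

7.74

Under the Kimura two-parameter model, d = −½ ln(1 − 2P − Q) − ¼ ln(1 − 2Q).
1 − 2P − Q = 0.2952, giving −½ ln(0.2952) = 0.610051.
1 − 2Q = 0.906, giving −¼ ln(0.906) = 0.024679.
d = 0.610051 + 0.024679 = 0.634730.
Under a molecular clock d = 2μt, so t = d/(2μ) = 0.634730 / (2 × 4.1 × 10^-8) = 7.74 million years.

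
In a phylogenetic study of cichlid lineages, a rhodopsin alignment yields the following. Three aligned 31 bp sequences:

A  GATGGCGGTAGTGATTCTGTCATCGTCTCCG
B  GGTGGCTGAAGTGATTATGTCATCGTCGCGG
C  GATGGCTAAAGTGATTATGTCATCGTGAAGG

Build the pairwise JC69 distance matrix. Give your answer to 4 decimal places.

A–B: 6/31 sites differ → p ≈ 0.193548, d = −0.75 ln(1 − 0.258064) = 0.223869 ≈ 0.2239.
A–C: 8/31 sites differ → p ≈ 0.258065, d = −0.75 ln(1 − 0.344087) = 0.316295 ≈ 0.3163.
B–C: 5/31 sites differ → p ≈ 0.16129, d = −0.75 ln(1 − 0.215053) = 0.181604 ≈ 0.1816.

d(A,B) = 0.2239, d(A,C) = 0.3163, d(B,C) = 0.1816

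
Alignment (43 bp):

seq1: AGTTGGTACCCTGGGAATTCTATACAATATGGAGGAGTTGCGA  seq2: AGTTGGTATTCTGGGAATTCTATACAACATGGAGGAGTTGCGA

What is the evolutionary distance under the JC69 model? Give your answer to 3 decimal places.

The sequences differ at 3 of 43 sites (9, 10, 28), so p = 3/43 ≈ 0.069767.
d = −(3/4) ln(1 − 4p/3) = −0.75 ln(1 − 0.093023) = −0.75 ln(0.906977)
  = −0.75 × (-0.097638) = 0.073229 substitutions/site.

0.073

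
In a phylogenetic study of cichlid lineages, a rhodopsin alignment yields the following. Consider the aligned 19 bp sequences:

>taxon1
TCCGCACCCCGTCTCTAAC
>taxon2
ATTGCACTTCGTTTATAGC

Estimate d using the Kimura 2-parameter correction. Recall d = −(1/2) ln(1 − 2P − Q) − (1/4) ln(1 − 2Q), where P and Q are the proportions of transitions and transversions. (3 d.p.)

0.727

Of 19 sites, 6 differences are transitions and 2 are transversions, so P = 6/19 ≈ 0.315789 and Q = 2/19 ≈ 0.105263.
Under the Kimura two-parameter model, d = −½ ln(1 − 2P − Q) − ¼ ln(1 − 2Q).
1 − 2P − Q = 0.263159, giving −½ ln(0.263159) = 0.667498.
1 − 2Q = 0.789474, giving −¼ ln(0.789474) = 0.059097.
d = 0.667498 + 0.059097 = 0.726595.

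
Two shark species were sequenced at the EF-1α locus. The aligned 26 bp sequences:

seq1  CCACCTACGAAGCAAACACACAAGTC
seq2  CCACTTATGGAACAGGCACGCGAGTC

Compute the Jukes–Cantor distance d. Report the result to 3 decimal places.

0.396

The sequences differ at 8 of 26 sites (5, 8, 10, 12, 15, 16, 20, 22), so p = 8/26 ≈ 0.307692.
d = −(3/4) ln(1 − 4p/3) = −0.75 ln(1 − 0.410256) = −0.75 ln(0.589744)
  = −0.75 × (-0.528067) = 0.396050 substitutions/site.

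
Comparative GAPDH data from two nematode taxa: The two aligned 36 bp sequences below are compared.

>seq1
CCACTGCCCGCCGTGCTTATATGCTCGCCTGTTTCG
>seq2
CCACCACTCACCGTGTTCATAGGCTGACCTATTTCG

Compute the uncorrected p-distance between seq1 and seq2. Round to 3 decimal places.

The sequences differ at 10 of 36 positions (sites 5, 6, 8, 10, 16, 18, 22, 26, 27, 31).
p = 10/36 = 0.277777… ≈ 0.278 (to 3 d.p.).

0.278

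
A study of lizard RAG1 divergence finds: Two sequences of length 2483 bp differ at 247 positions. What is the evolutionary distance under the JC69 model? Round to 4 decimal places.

p = 247/2483 ≈ 0.099476.
d = −(3/4) ln(1 − 4p/3) = −0.75 ln(1 − 0.132635) = −0.75 ln(0.867365)
  = −0.75 × (-0.142295) = 0.106721 substitutions/site.

0.1067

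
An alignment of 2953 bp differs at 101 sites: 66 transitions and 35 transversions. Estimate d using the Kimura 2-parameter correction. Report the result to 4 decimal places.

P = 66/2953 ≈ 0.02235 and Q = 35/2953 ≈ 0.011852.
Under the Kimura two-parameter model, d = −½ ln(1 − 2P − Q) − ¼ ln(1 − 2Q).
1 − 2P − Q = 0.943448, giving −½ ln(0.943448) = 0.029107.
1 − 2Q = 0.976296, giving −¼ ln(0.976296) = 0.005997.
d = 0.029107 + 0.005997 = 0.035104.

0.0351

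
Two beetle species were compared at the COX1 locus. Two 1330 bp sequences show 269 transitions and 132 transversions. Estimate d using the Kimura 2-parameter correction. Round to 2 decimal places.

P = 269/1330 ≈ 0.202256 and Q = 132/1330 ≈ 0.099248.
Under the Kimura two-parameter model, d = −½ ln(1 − 2P − Q) − ¼ ln(1 − 2Q).
1 − 2P − Q = 0.49624, giving −½ ln(0.49624) = 0.350348.
1 − 2Q = 0.801504, giving −¼ ln(0.801504) = 0.055316.
d = 0.350348 + 0.055316 = 0.405664.

0.41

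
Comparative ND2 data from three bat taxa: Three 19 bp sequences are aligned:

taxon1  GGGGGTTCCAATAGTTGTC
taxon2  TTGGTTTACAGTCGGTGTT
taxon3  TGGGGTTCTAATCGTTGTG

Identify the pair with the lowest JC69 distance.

taxon1–taxon2: 8/19 differ, p = 0.421, d = 0.618.
taxon1–taxon3: 4/19 differ, p = 0.211, d = 0.247.
taxon2–taxon3: 7/19 differ, p = 0.368, d = 0.507.
The smallest distance is between taxon1 and taxon3.

taxon1 and taxon3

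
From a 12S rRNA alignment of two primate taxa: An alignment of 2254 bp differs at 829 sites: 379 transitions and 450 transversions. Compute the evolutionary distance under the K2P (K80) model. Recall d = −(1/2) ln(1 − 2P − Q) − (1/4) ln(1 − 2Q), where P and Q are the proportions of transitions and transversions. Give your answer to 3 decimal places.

P = 379/2254 ≈ 0.168146 and Q = 450/2254 ≈ 0.199645.
Under the Kimura two-parameter model, d = −½ ln(1 − 2P − Q) − ¼ ln(1 − 2Q).
1 − 2P − Q = 0.464063, giving −½ ln(0.464063) = 0.383867.
1 − 2Q = 0.60071, giving −¼ ln(0.60071) = 0.127411.
d = 0.383867 + 0.127411 = 0.511278.

0.511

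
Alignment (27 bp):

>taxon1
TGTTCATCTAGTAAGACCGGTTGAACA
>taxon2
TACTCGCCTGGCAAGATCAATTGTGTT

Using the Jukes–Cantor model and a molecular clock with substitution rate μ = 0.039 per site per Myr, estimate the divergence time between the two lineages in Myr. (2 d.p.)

The sequences differ at 13 of 27 sites, so p = 13/27 ≈ 0.481481.
d = −(3/4) ln(1 − 4p/3) = −0.75 ln(1 − 0.641975) = −0.75 ln(0.358025)
  = −0.75 × (-1.027152) = 0.770364 substitutions/site.
Under a molecular clock d = 2μt, so t = d/(2μ) = 0.770364 / (2 × 0.039) = 9.88 Myr.

9.88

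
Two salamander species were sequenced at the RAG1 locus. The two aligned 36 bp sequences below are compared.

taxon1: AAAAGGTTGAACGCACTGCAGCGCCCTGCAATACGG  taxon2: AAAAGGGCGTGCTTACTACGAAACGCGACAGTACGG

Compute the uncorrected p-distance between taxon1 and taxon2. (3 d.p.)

0.417

The sequences differ at 15 of 36 positions.
p = 15/36 = 0.416666… ≈ 0.417 (to 3 d.p.).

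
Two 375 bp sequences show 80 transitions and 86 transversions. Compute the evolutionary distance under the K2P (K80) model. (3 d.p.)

P = 80/375 ≈ 0.213333 and Q = 86/375 ≈ 0.229333.
Under the Kimura two-parameter model, d = −½ ln(1 − 2P − Q) − ¼ ln(1 − 2Q).
1 − 2P − Q = 0.344001, giving −½ ln(0.344001) = 0.533555.
1 − 2Q = 0.541334, giving −¼ ln(0.541334) = 0.153430.
d = 0.533555 + 0.153430 = 0.686985.

0.687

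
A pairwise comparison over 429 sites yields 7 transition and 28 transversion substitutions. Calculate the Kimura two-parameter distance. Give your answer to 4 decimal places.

0.0865

P = 7/429 ≈ 0.016317 and Q = 28/429 ≈ 0.065268.
Under the Kimura two-parameter model, d = −½ ln(1 − 2P − Q) − ¼ ln(1 − 2Q).
1 − 2P − Q = 0.902098, giving −½ ln(0.902098) = 0.051516.
1 − 2Q = 0.869464, giving −¼ ln(0.869464) = 0.034970.
d = 0.051516 + 0.034970 = 0.086486.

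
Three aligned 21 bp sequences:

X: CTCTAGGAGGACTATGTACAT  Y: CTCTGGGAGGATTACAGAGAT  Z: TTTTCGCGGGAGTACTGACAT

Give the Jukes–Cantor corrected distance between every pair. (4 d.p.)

X–Y: 6/21 sites differ → p ≈ 0.285714, d = −0.75 ln(1 − 0.380952) = 0.359679 ≈ 0.3597.
X–Z: 9/21 sites differ → p ≈ 0.428571, d = −0.75 ln(1 − 0.571428) = 0.635472 ≈ 0.6355.
Y–Z: 8/21 sites differ → p ≈ 0.380952, d = −0.75 ln(1 − 0.507936) = 0.531860 ≈ 0.5319.

d(X,Y) = 0.3597, d(X,Z) = 0.6355, d(Y,Z) = 0.5319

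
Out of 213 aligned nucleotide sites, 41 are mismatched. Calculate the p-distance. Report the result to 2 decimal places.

p = 41/213 = 0.192488… ≈ 0.19 (to 2 d.p.).

0.19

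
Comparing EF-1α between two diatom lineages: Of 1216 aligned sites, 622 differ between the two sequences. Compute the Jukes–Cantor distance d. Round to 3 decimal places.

0.859

p = 622/1216 ≈ 0.511513.
d = −(3/4) ln(1 − 4p/3) = −0.75 ln(1 − 0.682017) = −0.75 ln(0.317983)
  = −0.75 × (-1.145757) = 0.859318 substitutions/site.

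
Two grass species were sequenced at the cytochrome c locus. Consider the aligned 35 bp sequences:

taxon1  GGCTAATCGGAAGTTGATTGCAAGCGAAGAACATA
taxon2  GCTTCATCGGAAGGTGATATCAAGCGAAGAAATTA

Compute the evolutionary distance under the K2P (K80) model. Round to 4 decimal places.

0.2763

Of 35 sites, 1 differences are transitions and 7 are transversions, so P = 1/35 ≈ 0.028571 and Q = 7/35 = 0.2.
Under the Kimura two-parameter model, d = −½ ln(1 − 2P − Q) − ¼ ln(1 − 2Q).
1 − 2P − Q = 0.742858, giving −½ ln(0.742858) = 0.148625.
1 − 2Q = 0.6, giving −¼ ln(0.6) = 0.127706.
d = 0.148625 + 0.127706 = 0.276331.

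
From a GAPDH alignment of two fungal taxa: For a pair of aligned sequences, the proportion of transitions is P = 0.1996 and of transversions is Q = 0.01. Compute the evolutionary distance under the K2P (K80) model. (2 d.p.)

0.27

Under the Kimura two-parameter model, d = −½ ln(1 − 2P − Q) − ¼ ln(1 − 2Q).
1 − 2P − Q = 0.5908, giving −½ ln(0.5908) = 0.263139.
1 − 2Q = 0.98, giving −¼ ln(0.98) = 0.005051.
d = 0.263139 + 0.005051 = 0.268190.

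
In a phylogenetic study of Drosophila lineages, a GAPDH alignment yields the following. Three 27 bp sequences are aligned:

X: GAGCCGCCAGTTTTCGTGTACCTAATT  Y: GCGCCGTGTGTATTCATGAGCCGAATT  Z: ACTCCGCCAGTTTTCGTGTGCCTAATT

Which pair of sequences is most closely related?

X–Y: 9/27 differ, p = 0.333, d = 0.441.
X–Z: 4/27 differ, p = 0.148, d = 0.165.
Y–Z: 9/27 differ, p = 0.333, d = 0.441.
The smallest distance is between X and Z.

X and Z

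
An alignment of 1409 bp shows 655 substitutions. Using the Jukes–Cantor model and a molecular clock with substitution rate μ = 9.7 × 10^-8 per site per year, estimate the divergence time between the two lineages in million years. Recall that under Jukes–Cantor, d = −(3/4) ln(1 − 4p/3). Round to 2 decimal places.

p = 655/1409 ≈ 0.464869.
d = −(3/4) ln(1 − 4p/3) = −0.75 ln(1 − 0.619825) = −0.75 ln(0.380175)
  = −0.75 × (-0.967124) = 0.725343 substitutions/site.
Under a molecular clock d = 2μt, so t = d/(2μ) = 0.725343 / (2 × 9.7 × 10^-8) = 3.74 million years.

3.74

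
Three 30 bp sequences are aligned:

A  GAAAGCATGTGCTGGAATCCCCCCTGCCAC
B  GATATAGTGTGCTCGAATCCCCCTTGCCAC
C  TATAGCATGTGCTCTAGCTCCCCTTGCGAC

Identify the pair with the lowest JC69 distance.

A and B

A–B: 6/30 differ, p = 0.200, d = 0.233.
A–C: 9/30 differ, p = 0.300, d = 0.383.
B–C: 9/30 differ, p = 0.300, d = 0.383.
The smallest distance is between A and B.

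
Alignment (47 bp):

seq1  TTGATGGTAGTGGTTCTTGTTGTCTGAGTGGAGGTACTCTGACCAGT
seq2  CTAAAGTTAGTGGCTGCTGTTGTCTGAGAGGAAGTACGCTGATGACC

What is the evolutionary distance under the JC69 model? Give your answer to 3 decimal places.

The sequences differ at 14 of 47 sites, so p = 14/47 ≈ 0.297872.
d = −(3/4) ln(1 − 4p/3) = −0.75 ln(1 − 0.397163) = −0.75 ln(0.602837)
  = −0.75 × (-0.506108) = 0.379581 substitutions/site.

0.380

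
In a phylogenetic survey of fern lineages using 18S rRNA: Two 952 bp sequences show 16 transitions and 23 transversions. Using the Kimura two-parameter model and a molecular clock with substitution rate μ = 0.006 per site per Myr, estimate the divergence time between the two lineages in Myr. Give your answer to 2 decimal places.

P = 16/952 ≈ 0.016807 and Q = 23/952 ≈ 0.02416.
Under the Kimura two-parameter model, d = −½ ln(1 − 2P − Q) − ¼ ln(1 − 2Q).
1 − 2P − Q = 0.942226, giving −½ ln(0.942226) = 0.029755.
1 − 2Q = 0.95168, giving −¼ ln(0.95168) = 0.012382.
d = 0.029755 + 0.012382 = 0.042137.
Under a molecular clock d = 2μt, so t = d/(2μ) = 0.042137 / (2 × 0.006) = 3.51 Myr.

3.51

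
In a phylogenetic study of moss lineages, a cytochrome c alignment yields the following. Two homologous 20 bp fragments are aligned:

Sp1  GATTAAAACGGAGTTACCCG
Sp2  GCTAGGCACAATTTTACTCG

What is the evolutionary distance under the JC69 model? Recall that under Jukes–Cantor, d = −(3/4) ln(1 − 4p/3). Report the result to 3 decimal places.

The sequences differ at 10 of 20 sites (2, 4, 5, 6, 7, 10, 11, 12, 13, 18), so p = 10/20 = 0.5.
d = −(3/4) ln(1 − 4p/3) = −0.75 ln(1 − 0.666667) = −0.75 ln(0.333333)
  = −0.75 × (-1.098613) = 0.823960 substitutions/site.

0.824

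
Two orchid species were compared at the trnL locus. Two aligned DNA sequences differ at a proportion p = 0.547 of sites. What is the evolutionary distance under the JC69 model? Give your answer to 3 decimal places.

0.980

d = −(3/4) ln(1 − 4p/3) = −0.75 ln(1 − 0.729333) = −0.75 ln(0.270667)
  = −0.75 × (-1.306866) = 0.980150 substitutions/site.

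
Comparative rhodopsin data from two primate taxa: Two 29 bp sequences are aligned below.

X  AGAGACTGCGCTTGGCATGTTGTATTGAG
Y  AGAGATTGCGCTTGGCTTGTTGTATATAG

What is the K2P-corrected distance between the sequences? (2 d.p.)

Of 29 sites, 1 differences are transitions and 3 are transversions, so P = 1/29 ≈ 0.034483 and Q = 3/29 ≈ 0.103448.
Under the Kimura two-parameter model, d = −½ ln(1 − 2P − Q) − ¼ ln(1 − 2Q).
1 − 2P − Q = 0.827586, giving −½ ln(0.827586) = 0.094621.
1 − 2Q = 0.793104, giving −¼ ln(0.793104) = 0.057950.
d = 0.094621 + 0.057950 = 0.152571.

0.15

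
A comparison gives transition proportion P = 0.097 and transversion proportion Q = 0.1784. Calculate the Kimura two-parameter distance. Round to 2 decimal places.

Under the Kimura two-parameter model, d = −½ ln(1 − 2P − Q) − ¼ ln(1 − 2Q).
1 − 2P − Q = 0.6276, giving −½ ln(0.6276) = 0.232926.
1 − 2Q = 0.6432, giving −¼ ln(0.6432) = 0.110325.
d = 0.232926 + 0.110325 = 0.343251.

0.34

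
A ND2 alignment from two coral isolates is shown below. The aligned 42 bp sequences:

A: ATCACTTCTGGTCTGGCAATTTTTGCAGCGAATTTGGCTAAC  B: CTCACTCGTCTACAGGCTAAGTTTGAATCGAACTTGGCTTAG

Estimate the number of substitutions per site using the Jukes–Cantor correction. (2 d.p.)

The sequences differ at 15 of 42 sites, so p = 15/42 ≈ 0.357143.
d = −(3/4) ln(1 − 4p/3) = −0.75 ln(1 − 0.476191) = −0.75 ln(0.523809)
  = −0.75 × (-0.646628) = 0.484971 substitutions/site.

0.48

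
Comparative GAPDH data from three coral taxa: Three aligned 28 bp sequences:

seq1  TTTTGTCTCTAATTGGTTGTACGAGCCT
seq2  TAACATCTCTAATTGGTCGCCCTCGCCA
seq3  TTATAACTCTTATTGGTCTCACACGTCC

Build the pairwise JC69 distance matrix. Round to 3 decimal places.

d(seq1,seq2) = 0.485, d(seq1,seq3) = 0.556, d(seq2,seq3) = 0.420

seq1–seq2: 10/28 sites differ → p ≈ 0.357143, d = −0.75 ln(1 − 0.476191) = 0.484971 ≈ 0.485.
seq1–seq3: 11/28 sites differ → p ≈ 0.392857, d = −0.75 ln(1 − 0.523809) = 0.556452 ≈ 0.556.
seq2–seq3: 9/28 sites differ → p ≈ 0.321429, d = −0.75 ln(1 − 0.428572) = 0.419713 ≈ 0.420.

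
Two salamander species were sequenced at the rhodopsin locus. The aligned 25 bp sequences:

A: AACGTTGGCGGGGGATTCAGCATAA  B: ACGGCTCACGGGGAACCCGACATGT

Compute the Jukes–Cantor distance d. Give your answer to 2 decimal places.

0.77

The sequences differ at 12 of 25 sites, so p = 12/25 = 0.48.
d = −(3/4) ln(1 − 4p/3) = −0.75 ln(1 − 0.64) = −0.75 ln(0.36)
  = −0.75 × (-1.021651) = 0.766238 substitutions/site.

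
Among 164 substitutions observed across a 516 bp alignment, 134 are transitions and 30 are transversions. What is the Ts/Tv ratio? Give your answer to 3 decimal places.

R = 134/30 = 4.466666… ≈ 4.467 (to 3 d.p.).

4.467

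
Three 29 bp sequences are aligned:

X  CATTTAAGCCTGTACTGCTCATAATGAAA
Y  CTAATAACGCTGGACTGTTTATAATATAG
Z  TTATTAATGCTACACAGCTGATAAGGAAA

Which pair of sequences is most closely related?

X–Y: 11/29 differ, p = 0.379, d = 0.529.
X–Z: 10/29 differ, p = 0.345, d = 0.462.
Y–Z: 12/29 differ, p = 0.414, d = 0.602.
The smallest distance is between X and Z.

X and Z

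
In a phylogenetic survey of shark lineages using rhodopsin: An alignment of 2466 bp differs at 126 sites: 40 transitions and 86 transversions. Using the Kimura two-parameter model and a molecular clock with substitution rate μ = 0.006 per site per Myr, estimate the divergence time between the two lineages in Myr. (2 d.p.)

P = 40/2466 ≈ 0.016221 and Q = 86/2466 ≈ 0.034874.
Under the Kimura two-parameter model, d = −½ ln(1 − 2P − Q) − ¼ ln(1 − 2Q).
1 − 2P − Q = 0.932684, giving −½ ln(0.932684) = 0.034844.
1 − 2Q = 0.930252, giving −¼ ln(0.930252) = 0.018075.
d = 0.034844 + 0.018075 = 0.052919.
Under a molecular clock d = 2μt, so t = d/(2μ) = 0.052919 / (2 × 0.006) = 4.41 Myr.

4.41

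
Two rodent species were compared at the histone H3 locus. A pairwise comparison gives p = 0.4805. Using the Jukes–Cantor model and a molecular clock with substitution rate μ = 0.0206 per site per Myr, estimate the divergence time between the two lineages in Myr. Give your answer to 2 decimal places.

d = −(3/4) ln(1 − 4p/3) = −0.75 ln(1 − 0.640667) = −0.75 ln(0.359333)
  = −0.75 × (-1.023506) = 0.767630 substitutions/site.
Under a molecular clock d = 2μt, so t = d/(2μ) = 0.767630 / (2 × 0.0206) = 18.63 Myr.

18.63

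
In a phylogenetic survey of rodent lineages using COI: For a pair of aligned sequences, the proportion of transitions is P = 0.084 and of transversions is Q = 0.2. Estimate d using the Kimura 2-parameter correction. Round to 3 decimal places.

Under the Kimura two-parameter model, d = −½ ln(1 − 2P − Q) − ¼ ln(1 − 2Q).
1 − 2P − Q = 0.632, giving −½ ln(0.632) = 0.229433.
1 − 2Q = 0.6, giving −¼ ln(0.6) = 0.127706.
d = 0.229433 + 0.127706 = 0.357139.

0.357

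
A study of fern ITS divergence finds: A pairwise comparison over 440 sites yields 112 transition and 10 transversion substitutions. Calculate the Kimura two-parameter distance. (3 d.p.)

0.391

P = 112/440 ≈ 0.254545 and Q = 10/440 ≈ 0.022727.
Under the Kimura two-parameter model, d = −½ ln(1 − 2P − Q) − ¼ ln(1 − 2Q).
1 − 2P − Q = 0.468183, giving −½ ln(0.468183) = 0.379448.
1 − 2Q = 0.954546, giving −¼ ln(0.954546) = 0.011630.
d = 0.379448 + 0.011630 = 0.391078.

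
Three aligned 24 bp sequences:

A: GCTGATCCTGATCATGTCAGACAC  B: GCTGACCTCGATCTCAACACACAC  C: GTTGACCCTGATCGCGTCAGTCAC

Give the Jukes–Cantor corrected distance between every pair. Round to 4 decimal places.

d(A,B) = 0.4408, d(A,C) = 0.2441, d(B,C) = 0.4408

A–B: 8/24 sites differ → p ≈ 0.333333, d = −0.75 ln(1 − 0.444444) = 0.440839 ≈ 0.4408.
A–C: 5/24 sites differ → p ≈ 0.208333, d = −0.75 ln(1 − 0.277777) = 0.244066 ≈ 0.2441.
B–C: 8/24 sites differ → p ≈ 0.333333, d = −0.75 ln(1 − 0.444444) = 0.440839 ≈ 0.4408.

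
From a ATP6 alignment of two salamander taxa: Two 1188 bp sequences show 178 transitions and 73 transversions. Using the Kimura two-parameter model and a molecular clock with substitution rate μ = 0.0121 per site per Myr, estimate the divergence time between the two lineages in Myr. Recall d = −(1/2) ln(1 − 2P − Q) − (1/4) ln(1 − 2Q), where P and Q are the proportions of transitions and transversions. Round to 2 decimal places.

P = 178/1188 ≈ 0.149832 and Q = 73/1188 ≈ 0.061448.
Under the Kimura two-parameter model, d = −½ ln(1 − 2P − Q) − ¼ ln(1 − 2Q).
1 − 2P − Q = 0.638888, giving −½ ln(0.638888) = 0.224013.
1 − 2Q = 0.877104, giving −¼ ln(0.877104) = 0.032782.
d = 0.224013 + 0.032782 = 0.256795.
Under a molecular clock d = 2μt, so t = d/(2μ) = 0.256795 / (2 × 0.0121) = 10.61 Myr.

10.61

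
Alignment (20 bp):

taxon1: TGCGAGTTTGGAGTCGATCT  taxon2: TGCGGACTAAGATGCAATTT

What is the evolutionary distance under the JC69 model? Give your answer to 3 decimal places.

0.687

The sequences differ at 9 of 20 sites (5, 6, 7, 9, 10, 13, 14, 16, 19), so p = 9/20 = 0.45.
d = −(3/4) ln(1 − 4p/3) = −0.75 ln(1 − 0.6) = −0.75 ln(0.4)
  = −0.75 × (-0.916291) = 0.687218 substitutions/site.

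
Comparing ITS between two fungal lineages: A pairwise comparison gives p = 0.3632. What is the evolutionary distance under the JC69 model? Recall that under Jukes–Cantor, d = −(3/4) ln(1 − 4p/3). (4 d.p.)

d = −(3/4) ln(1 − 4p/3) = −0.75 ln(1 − 0.484267) = −0.75 ln(0.515733)
  = −0.75 × (-0.662166) = 0.496625 substitutions/site.

0.4966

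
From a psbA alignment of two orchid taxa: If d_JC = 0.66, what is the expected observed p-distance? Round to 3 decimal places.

p = (3/4)(1 − e^(−4d/3)) = 0.75 × (1 − e^(-0.88)) = 0.75 × (1 − 0.414783) = 0.438913.

0.439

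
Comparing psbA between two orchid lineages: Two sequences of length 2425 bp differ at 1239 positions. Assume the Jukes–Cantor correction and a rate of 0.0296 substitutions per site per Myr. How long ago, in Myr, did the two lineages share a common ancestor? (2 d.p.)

p = 1239/2425 ≈ 0.510928.
d = −(3/4) ln(1 − 4p/3) = −0.75 ln(1 − 0.681237) = −0.75 ln(0.318763)
  = −0.75 × (-1.143307) = 0.857480 substitutions/site.
Under a molecular clock d = 2μt, so t = d/(2μ) = 0.857480 / (2 × 0.0296) = 14.48 Myr.

14.48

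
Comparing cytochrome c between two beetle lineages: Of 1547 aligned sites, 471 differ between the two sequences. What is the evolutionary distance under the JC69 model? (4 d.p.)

p = 471/1547 ≈ 0.30446.
d = −(3/4) ln(1 − 4p/3) = −0.75 ln(1 − 0.405947) = −0.75 ln(0.594053)
  = −0.75 × (-0.520787) = 0.390590 substitutions/site.

0.3906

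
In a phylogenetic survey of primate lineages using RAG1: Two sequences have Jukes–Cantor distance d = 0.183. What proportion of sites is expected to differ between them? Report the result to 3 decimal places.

0.162

p = (3/4)(1 − e^(−4d/3)) = 0.75 × (1 − e^(-0.244)) = 0.75 × (1 − 0.783488) = 0.162384.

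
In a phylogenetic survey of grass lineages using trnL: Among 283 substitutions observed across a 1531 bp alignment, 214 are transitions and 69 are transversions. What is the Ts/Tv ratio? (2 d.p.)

3.10

R = 214/69 = 3.101449… ≈ 3.10 (to 2 d.p.).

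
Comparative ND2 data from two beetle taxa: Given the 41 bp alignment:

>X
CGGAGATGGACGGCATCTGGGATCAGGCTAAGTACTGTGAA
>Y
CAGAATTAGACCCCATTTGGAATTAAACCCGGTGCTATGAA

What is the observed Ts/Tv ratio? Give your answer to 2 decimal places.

3.00

Transitions are A↔G and C↔T; transversions are all other mismatches.
Transitions: 12. Transversions: 4.
R = 12/4 = 3.00.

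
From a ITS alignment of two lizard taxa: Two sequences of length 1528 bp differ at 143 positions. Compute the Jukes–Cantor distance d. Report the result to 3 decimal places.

0.100

p = 143/1528 ≈ 0.093586.
d = −(3/4) ln(1 − 4p/3) = −0.75 ln(1 − 0.124781) = −0.75 ln(0.875219)
  = −0.75 × (-0.133281) = 0.099961 substitutions/site.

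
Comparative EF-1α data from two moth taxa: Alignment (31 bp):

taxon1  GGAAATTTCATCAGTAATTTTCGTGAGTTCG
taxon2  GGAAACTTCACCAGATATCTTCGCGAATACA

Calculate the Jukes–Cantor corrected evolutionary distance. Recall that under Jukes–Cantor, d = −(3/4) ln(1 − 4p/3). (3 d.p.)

The sequences differ at 9 of 31 sites (6, 11, 15, 16, 19, 24, 27, 29, 31), so p = 9/31 ≈ 0.290323.
d = −(3/4) ln(1 − 4p/3) = −0.75 ln(1 − 0.387097) = −0.75 ln(0.612903)
  = −0.75 × (-0.489549) = 0.367162 substitutions/site.

0.367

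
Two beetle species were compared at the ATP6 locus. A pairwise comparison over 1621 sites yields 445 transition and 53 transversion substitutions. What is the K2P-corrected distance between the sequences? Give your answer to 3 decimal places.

P = 445/1621 ≈ 0.274522 and Q = 53/1621 ≈ 0.032696.
Under the Kimura two-parameter model, d = −½ ln(1 − 2P − Q) − ¼ ln(1 − 2Q).
1 − 2P − Q = 0.41826, giving −½ ln(0.41826) = 0.435826.
1 − 2Q = 0.934608, giving −¼ ln(0.934608) = 0.016907.
d = 0.435826 + 0.016907 = 0.452733.

0.453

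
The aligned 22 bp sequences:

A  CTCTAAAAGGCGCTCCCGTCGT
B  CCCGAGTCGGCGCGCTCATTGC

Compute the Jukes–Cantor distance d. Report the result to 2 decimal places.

0.70

The sequences differ at 10 of 22 sites (2, 4, 6, 7, 8, 14, 16, 18, 20, 22), so p = 10/22 ≈ 0.454545.
d = −(3/4) ln(1 − 4p/3) = −0.75 ln(1 − 0.60606) = −0.75 ln(0.39394)
  = −0.75 × (-0.931557) = 0.698668 substitutions/site.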